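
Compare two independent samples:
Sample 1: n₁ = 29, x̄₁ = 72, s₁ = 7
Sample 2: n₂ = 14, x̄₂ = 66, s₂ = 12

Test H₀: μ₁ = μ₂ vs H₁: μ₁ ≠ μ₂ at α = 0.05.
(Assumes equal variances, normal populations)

Pooled variance: s²_p = [28×7² + 13×12²]/(41) = 79.1220
s_p = 8.8951
SE = s_p×√(1/n₁ + 1/n₂) = 8.8951×√(1/29 + 1/14) = 2.8948
t = (x̄₁ - x̄₂)/SE = (72 - 66)/2.8948 = 2.0727
df = 41, t-critical = ±2.020
Decision: reject H₀

Answer: t = 2.0727, reject H₀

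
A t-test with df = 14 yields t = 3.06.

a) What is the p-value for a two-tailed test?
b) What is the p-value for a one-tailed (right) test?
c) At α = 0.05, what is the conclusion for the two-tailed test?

Using t-distribution with df = 14:
a) Two-tailed: p = 2×P(T > 3.06) = 0.0085
b) One-tailed: p = P(T > 3.06) = 0.0042
c) 0.0085 < 0.05, reject H₀

Answer: a) 0.0085, b) 0.0042, c) reject H₀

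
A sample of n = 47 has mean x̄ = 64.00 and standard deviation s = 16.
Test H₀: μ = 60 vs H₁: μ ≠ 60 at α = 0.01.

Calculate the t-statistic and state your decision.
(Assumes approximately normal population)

Answer: t = 1.7139, fail to reject H₀

Derivation:
df = n - 1 = 46
SE = s/√n = 16/√47 = 2.3338
t = (x̄ - μ₀)/SE = (64.00 - 60)/2.3338 = 1.7139
Critical value: t_{0.005,46} = ±2.687
p-value ≈ 0.0933
Decision: fail to reject H₀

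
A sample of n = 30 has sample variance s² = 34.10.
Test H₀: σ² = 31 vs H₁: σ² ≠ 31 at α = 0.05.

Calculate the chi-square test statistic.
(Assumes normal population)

Answer: χ² = 31.9000, fail to reject H₀

Derivation:
df = n - 1 = 29
χ² = (n-1)s²/σ₀² = 29×34.10/31 = 31.9000
Critical values: χ²_{0.975,29} = 16.047, χ²_{0.025,29} = 45.722
Rejection region: χ² < 16.047 or χ² > 45.722
Decision: fail to reject H₀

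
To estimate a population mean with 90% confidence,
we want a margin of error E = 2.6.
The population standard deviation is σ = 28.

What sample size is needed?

Answer: n = 314

Derivation:
z_0.05 = 1.645
n = (z×σ/E)² = (1.645×28/2.6)²
n = 313.8349
Round up: n = 314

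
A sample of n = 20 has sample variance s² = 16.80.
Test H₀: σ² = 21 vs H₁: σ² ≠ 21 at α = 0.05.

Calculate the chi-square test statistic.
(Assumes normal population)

df = n - 1 = 19
χ² = (n-1)s²/σ₀² = 19×16.80/21 = 15.2000
Critical values: χ²_{0.975,19} = 8.907, χ²_{0.025,19} = 32.852
Rejection region: χ² < 8.907 or χ² > 32.852
Decision: fail to reject H₀

Answer: χ² = 15.2000, fail to reject H₀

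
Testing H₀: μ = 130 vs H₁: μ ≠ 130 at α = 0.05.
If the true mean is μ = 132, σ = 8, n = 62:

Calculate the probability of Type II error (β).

SE = σ/√n = 8/√62 = 1.0160
Critical values: μ₀ ± z_0.025×SE = 130 ± 1.960×1.0160
Acceptance region: (128.0086, 131.9914)
Under H₁ (μ = 132): z_high = (131.9914 - 132)/1.0160 = -0.0085, z_low = (128.0086 - 132)/1.0160 = -3.9285
β = P(not reject | H₁) = Φ(-0.0085) - Φ(-3.9285) ≈ 0.4966

Answer: β ≈ 0.4966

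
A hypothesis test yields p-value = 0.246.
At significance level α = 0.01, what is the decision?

Compare p-value to α:
0.246 ≥ 0.01
Decision: fail to reject H₀

Answer: fail to reject H₀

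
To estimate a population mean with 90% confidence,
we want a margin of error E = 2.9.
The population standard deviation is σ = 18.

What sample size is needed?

Answer: n = 105

Derivation:
z_0.05 = 1.645
n = (z×σ/E)² = (1.645×18/2.9)²
n = 104.2511
Round up: n = 105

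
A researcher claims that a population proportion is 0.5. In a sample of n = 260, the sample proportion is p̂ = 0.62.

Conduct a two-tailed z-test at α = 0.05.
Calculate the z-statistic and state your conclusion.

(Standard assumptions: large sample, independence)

H₀: p = 0.5, H₁: p ≠ 0.5
Standard error: SE = √(p₀(1-p₀)/n) = √(0.5×0.5/260) = 0.031009
z-statistic: z = (p̂ - p₀)/SE = (0.62 - 0.5)/0.031009 = 3.8698
Critical value: z_0.025 = ±1.960
p-value = 0.0001
Decision: reject H₀ at α = 0.05

Answer: z = 3.8698, reject H₀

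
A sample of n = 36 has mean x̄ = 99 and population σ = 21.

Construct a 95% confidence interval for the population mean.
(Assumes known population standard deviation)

Confidence level: 95%, α = 0.05
z_0.025 = 1.960
SE = σ/√n = 21/√36 = 3.5000
Margin of error = 1.960 × 3.5000 = 6.8600
CI: x̄ ± margin = 99 ± 6.8600
CI: (92.1400, 105.8600)

Answer: (92.1400, 105.8600)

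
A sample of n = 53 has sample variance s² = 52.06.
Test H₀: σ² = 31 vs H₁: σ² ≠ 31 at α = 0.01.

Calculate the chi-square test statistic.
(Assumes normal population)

df = n - 1 = 52
χ² = (n-1)s²/σ₀² = 52×52.06/31 = 87.3265
Critical values: χ²_{0.995,52} = 29.481, χ²_{0.005,52} = 82.001
Rejection region: χ² < 29.481 or χ² > 82.001
Decision: reject H₀

Answer: χ² = 87.3265, reject H₀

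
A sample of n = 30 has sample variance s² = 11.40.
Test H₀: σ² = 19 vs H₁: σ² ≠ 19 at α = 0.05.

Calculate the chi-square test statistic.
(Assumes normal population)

df = n - 1 = 29
χ² = (n-1)s²/σ₀² = 29×11.40/19 = 17.4000
Critical values: χ²_{0.975,29} = 16.047, χ²_{0.025,29} = 45.722
Rejection region: χ² < 16.047 or χ² > 45.722
Decision: fail to reject H₀

Answer: χ² = 17.4000, fail to reject H₀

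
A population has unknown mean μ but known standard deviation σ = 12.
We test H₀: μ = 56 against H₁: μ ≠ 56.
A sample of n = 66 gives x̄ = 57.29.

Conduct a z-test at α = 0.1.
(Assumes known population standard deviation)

Standard error: SE = σ/√n = 12/√66 = 1.4771
z-statistic: z = (x̄ - μ₀)/SE = (57.29 - 56)/1.4771 = 0.8733
Critical value: ±1.645
p-value = 0.3825
Decision: fail to reject H₀

Answer: z = 0.8733, fail to reject H₀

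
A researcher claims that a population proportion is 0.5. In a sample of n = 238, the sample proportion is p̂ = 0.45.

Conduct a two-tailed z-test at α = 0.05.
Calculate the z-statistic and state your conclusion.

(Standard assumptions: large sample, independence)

H₀: p = 0.5, H₁: p ≠ 0.5
Standard error: SE = √(p₀(1-p₀)/n) = √(0.5×0.5/238) = 0.032410
z-statistic: z = (p̂ - p₀)/SE = (0.45 - 0.5)/0.032410 = -1.5427
Critical value: z_0.025 = ±1.960
p-value = 0.1229
Decision: fail to reject H₀ at α = 0.05

Answer: z = -1.5427, fail to reject H₀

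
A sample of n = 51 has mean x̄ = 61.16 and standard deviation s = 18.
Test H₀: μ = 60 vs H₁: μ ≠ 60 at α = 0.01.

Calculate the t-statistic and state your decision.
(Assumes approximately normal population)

Answer: t = 0.4602, fail to reject H₀

Derivation:
df = n - 1 = 50
SE = s/√n = 18/√51 = 2.5205
t = (x̄ - μ₀)/SE = (61.16 - 60)/2.5205 = 0.4602
Critical value: t_{0.005,50} = ±2.678
p-value ≈ 0.6474
Decision: fail to reject H₀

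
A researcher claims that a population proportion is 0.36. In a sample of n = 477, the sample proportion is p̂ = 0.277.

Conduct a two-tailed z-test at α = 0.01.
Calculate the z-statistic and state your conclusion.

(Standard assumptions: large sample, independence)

Answer: z = -3.7765, reject H₀

Derivation:
H₀: p = 0.36, H₁: p ≠ 0.36
Standard error: SE = √(p₀(1-p₀)/n) = √(0.36×0.64/477) = 0.021978
z-statistic: z = (p̂ - p₀)/SE = (0.277 - 0.36)/0.021978 = -3.7765
Critical value: z_0.005 = ±2.576
p-value = 0.0002
Decision: reject H₀ at α = 0.01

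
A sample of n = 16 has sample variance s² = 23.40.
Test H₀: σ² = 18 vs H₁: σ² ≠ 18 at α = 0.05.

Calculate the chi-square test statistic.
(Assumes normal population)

df = n - 1 = 15
χ² = (n-1)s²/σ₀² = 15×23.40/18 = 19.5000
Critical values: χ²_{0.975,15} = 6.262, χ²_{0.025,15} = 27.488
Rejection region: χ² < 6.262 or χ² > 27.488
Decision: fail to reject H₀

Answer: χ² = 19.5000, fail to reject H₀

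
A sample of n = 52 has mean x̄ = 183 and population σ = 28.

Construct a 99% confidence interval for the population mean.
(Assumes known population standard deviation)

Answer: (172.9976, 193.0024)

Derivation:
Confidence level: 99%, α = 0.01
z_0.005 = 2.576
SE = σ/√n = 28/√52 = 3.8829
Margin of error = 2.576 × 3.8829 = 10.0024
CI: x̄ ± margin = 183 ± 10.0024
CI: (172.9976, 193.0024)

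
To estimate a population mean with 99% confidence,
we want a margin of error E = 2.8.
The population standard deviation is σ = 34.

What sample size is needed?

Answer: n = 979

Derivation:
z_0.005 = 2.576
n = (z×σ/E)² = (2.576×34/2.8)²
n = 978.4384
Round up: n = 979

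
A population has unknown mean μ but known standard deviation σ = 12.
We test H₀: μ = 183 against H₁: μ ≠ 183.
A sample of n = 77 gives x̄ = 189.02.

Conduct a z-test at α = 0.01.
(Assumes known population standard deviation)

Standard error: SE = σ/√n = 12/√77 = 1.3675
z-statistic: z = (x̄ - μ₀)/SE = (189.02 - 183)/1.3675 = 4.4022
Critical value: ±2.576
p-value < 0.0001
Decision: reject H₀

Answer: z = 4.4022, reject H₀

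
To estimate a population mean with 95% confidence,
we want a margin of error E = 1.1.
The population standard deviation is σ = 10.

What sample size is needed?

z_0.025 = 1.960
n = (z×σ/E)² = (1.960×10/1.1)²
n = 317.4876
Round up: n = 318

Answer: n = 318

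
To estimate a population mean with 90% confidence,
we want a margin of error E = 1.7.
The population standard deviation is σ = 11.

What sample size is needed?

z_0.05 = 1.645
n = (z×σ/E)² = (1.645×11/1.7)²
n = 113.2972
Round up: n = 114

Answer: n = 114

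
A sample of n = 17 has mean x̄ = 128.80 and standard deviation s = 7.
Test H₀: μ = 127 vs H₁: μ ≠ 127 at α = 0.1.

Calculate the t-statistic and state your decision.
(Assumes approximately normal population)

df = n - 1 = 16
SE = s/√n = 7/√17 = 1.6977
t = (x̄ - μ₀)/SE = (128.80 - 127)/1.6977 = 1.0603
Critical value: t_{0.05,16} = ±1.746
p-value ≈ 0.3048
Decision: fail to reject H₀

Answer: t = 1.0603, fail to reject H₀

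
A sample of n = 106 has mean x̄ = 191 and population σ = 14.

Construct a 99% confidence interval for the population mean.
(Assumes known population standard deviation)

Answer: (187.4972, 194.5028)

Derivation:
Confidence level: 99%, α = 0.01
z_0.005 = 2.576
SE = σ/√n = 14/√106 = 1.3598
Margin of error = 2.576 × 1.3598 = 3.5028
CI: x̄ ± margin = 191 ± 3.5028
CI: (187.4972, 194.5028)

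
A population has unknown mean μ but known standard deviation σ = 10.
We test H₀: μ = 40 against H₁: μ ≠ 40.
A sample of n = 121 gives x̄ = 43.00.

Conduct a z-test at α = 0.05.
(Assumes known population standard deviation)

Standard error: SE = σ/√n = 10/√121 = 0.9091
z-statistic: z = (x̄ - μ₀)/SE = (43.00 - 40)/0.9091 = 3.3000
Critical value: ±1.960
p-value = 0.0010
Decision: reject H₀

Answer: z = 3.3000, reject H₀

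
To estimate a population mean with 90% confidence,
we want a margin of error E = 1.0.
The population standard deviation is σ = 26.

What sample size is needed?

Answer: n = 1830

Derivation:
z_0.05 = 1.645
n = (z×σ/E)² = (1.645×26/1.0)²
n = 1829.2729
Round up: n = 1830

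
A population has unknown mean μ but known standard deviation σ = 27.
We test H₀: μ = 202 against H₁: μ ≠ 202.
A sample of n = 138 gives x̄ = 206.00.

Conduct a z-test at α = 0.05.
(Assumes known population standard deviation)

Standard error: SE = σ/√n = 27/√138 = 2.2984
z-statistic: z = (x̄ - μ₀)/SE = (206.00 - 202)/2.2984 = 1.7403
Critical value: ±1.960
p-value = 0.0818
Decision: fail to reject H₀

Answer: z = 1.7403, fail to reject H₀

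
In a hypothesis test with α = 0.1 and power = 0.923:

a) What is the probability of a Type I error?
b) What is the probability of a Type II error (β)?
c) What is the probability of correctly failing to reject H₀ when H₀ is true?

Answer: a) 0.1, b) 0.077, c) 0.9

Derivation:
a) Type I error probability = α = 0.1
b) Power = P(reject H₀ | H₁ true) = 1 - β = 0.923, so Type II error probability = β = 1 - Power = 0.077
c) P(fail to reject H₀ | H₀ true) = 1 - α = 0.9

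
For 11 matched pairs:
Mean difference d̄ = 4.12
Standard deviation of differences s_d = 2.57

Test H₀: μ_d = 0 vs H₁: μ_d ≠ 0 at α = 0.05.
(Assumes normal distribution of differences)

Answer: t = 5.3168, reject H₀

Derivation:
df = n - 1 = 10
SE = s_d/√n = 2.57/√11 = 0.7749
t = d̄/SE = 4.12/0.7749 = 5.3168
Critical value: t_{0.025,10} = ±2.228
p-value ≈ 0.0003
Decision: reject H₀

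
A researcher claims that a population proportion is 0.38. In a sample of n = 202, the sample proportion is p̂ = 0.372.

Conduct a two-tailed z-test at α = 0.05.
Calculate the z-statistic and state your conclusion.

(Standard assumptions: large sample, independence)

H₀: p = 0.38, H₁: p ≠ 0.38
Standard error: SE = √(p₀(1-p₀)/n) = √(0.38×0.62/202) = 0.034152
z-statistic: z = (p̂ - p₀)/SE = (0.372 - 0.38)/0.034152 = -0.2342
Critical value: z_0.025 = ±1.960
p-value = 0.8148
Decision: fail to reject H₀ at α = 0.05

Answer: z = -0.2342, fail to reject H₀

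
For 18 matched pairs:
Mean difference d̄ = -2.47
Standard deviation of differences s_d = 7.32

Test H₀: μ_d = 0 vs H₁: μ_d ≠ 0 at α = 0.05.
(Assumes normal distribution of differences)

df = n - 1 = 17
SE = s_d/√n = 7.32/√18 = 1.7253
t = d̄/SE = -2.47/1.7253 = -1.4316
Critical value: t_{0.025,17} = ±2.110
p-value ≈ 0.1704
Decision: fail to reject H₀

Answer: t = -1.4316, fail to reject H₀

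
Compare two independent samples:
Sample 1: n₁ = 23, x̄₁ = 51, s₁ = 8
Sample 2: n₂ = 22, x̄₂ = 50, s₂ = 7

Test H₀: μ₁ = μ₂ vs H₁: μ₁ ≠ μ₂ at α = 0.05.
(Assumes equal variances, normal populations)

Answer: t = 0.4454, fail to reject H₀

Derivation:
Pooled variance: s²_p = [22×8² + 21×7²]/(43) = 56.6744
s_p = 7.5282
SE = s_p×√(1/n₁ + 1/n₂) = 7.5282×√(1/23 + 1/22) = 2.2450
t = (x̄₁ - x̄₂)/SE = (51 - 50)/2.2450 = 0.4454
df = 43, t-critical = ±2.017
Decision: fail to reject H₀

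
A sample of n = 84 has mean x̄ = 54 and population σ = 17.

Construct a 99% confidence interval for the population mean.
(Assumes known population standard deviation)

Answer: (49.2218, 58.7782)

Derivation:
Confidence level: 99%, α = 0.01
z_0.005 = 2.576
SE = σ/√n = 17/√84 = 1.8549
Margin of error = 2.576 × 1.8549 = 4.7782
CI: x̄ ± margin = 54 ± 4.7782
CI: (49.2218, 58.7782)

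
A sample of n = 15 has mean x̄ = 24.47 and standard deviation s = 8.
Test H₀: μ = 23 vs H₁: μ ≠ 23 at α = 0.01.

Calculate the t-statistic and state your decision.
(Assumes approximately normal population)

Answer: t = 0.7117, fail to reject H₀

Derivation:
df = n - 1 = 14
SE = s/√n = 8/√15 = 2.0656
t = (x̄ - μ₀)/SE = (24.47 - 23)/2.0656 = 0.7117
Critical value: t_{0.005,14} = ±2.977
p-value ≈ 0.4883
Decision: fail to reject H₀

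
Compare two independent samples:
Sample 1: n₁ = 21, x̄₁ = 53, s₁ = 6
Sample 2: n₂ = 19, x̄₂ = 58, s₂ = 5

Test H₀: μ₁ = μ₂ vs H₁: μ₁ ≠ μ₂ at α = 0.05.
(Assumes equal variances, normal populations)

Answer: t = -2.8459, reject H₀

Derivation:
Pooled variance: s²_p = [20×6² + 18×5²]/(38) = 30.7895
s_p = 5.5488
SE = s_p×√(1/n₁ + 1/n₂) = 5.5488×√(1/21 + 1/19) = 1.7569
t = (x̄₁ - x̄₂)/SE = (53 - 58)/1.7569 = -2.8459
df = 38, t-critical = ±2.024
Decision: reject H₀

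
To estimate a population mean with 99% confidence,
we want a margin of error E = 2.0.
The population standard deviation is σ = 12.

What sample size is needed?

z_0.005 = 2.576
n = (z×σ/E)² = (2.576×12/2.0)²
n = 238.8879
Round up: n = 239

Answer: n = 239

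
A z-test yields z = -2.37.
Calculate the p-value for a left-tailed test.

For z = -2.37:
p = P(Z < -2.37) = Φ(-2.37) = 0.0089

Answer: p-value ≈ 0.0089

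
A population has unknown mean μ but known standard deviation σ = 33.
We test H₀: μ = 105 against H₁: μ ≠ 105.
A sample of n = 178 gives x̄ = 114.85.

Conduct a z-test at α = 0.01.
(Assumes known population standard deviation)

Answer: z = 3.9822, reject H₀

Derivation:
Standard error: SE = σ/√n = 33/√178 = 2.4735
z-statistic: z = (x̄ - μ₀)/SE = (114.85 - 105)/2.4735 = 3.9822
Critical value: ±2.576
p-value = 0.0001
Decision: reject H₀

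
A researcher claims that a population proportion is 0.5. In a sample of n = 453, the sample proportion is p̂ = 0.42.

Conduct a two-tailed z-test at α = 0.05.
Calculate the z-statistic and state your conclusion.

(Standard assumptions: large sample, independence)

Answer: z = -3.4054, reject H₀

Derivation:
H₀: p = 0.5, H₁: p ≠ 0.5
Standard error: SE = √(p₀(1-p₀)/n) = √(0.5×0.5/453) = 0.023492
z-statistic: z = (p̂ - p₀)/SE = (0.42 - 0.5)/0.023492 = -3.4054
Critical value: z_0.025 = ±1.960
p-value = 0.0007
Decision: reject H₀ at α = 0.05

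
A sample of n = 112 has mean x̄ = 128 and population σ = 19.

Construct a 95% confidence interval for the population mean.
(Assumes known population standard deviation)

Confidence level: 95%, α = 0.05
z_0.025 = 1.960
SE = σ/√n = 19/√112 = 1.7953
Margin of error = 1.960 × 1.7953 = 3.5188
CI: x̄ ± margin = 128 ± 3.5188
CI: (124.4812, 131.5188)

Answer: (124.4812, 131.5188)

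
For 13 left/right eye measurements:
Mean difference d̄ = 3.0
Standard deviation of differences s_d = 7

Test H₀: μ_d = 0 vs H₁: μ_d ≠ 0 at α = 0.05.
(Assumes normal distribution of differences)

Answer: t = 1.5452, fail to reject H₀

Derivation:
df = n - 1 = 12
SE = s_d/√n = 7/√13 = 1.9415
t = d̄/SE = 3.0/1.9415 = 1.5452
Critical value: t_{0.025,12} = ±2.179
p-value ≈ 0.1483
Decision: fail to reject H₀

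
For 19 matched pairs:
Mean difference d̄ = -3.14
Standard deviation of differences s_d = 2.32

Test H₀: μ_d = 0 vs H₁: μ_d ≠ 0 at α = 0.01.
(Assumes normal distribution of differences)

Answer: t = -5.9000, reject H₀

Derivation:
df = n - 1 = 18
SE = s_d/√n = 2.32/√19 = 0.5322
t = d̄/SE = -3.14/0.5322 = -5.9000
Critical value: t_{0.005,18} = ±2.878
p-value < 0.0001
Decision: reject H₀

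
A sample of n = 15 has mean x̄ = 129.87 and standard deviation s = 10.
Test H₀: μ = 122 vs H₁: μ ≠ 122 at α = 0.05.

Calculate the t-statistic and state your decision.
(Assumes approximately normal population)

Answer: t = 3.0480, reject H₀

Derivation:
df = n - 1 = 14
SE = s/√n = 10/√15 = 2.5820
t = (x̄ - μ₀)/SE = (129.87 - 122)/2.5820 = 3.0480
Critical value: t_{0.025,14} = ±2.145
p-value ≈ 0.0087
Decision: reject H₀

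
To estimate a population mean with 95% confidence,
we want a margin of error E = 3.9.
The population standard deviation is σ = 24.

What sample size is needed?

Answer: n = 146

Derivation:
z_0.025 = 1.960
n = (z×σ/E)² = (1.960×24/3.9)²
n = 145.4807
Round up: n = 146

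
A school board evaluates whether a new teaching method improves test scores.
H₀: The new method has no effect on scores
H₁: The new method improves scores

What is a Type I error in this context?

Type I error (α): Rejecting H₀ when H₀ is true
Type II error (β): Failing to reject H₀ when H₁ is true

Answer: Concluding the new method improves scores when it actually doesn't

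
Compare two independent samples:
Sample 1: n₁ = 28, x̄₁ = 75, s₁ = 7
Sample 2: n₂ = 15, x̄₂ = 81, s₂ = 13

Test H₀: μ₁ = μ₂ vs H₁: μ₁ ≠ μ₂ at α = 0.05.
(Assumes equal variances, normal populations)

Pooled variance: s²_p = [27×7² + 14×13²]/(41) = 89.9756
s_p = 9.4855
SE = s_p×√(1/n₁ + 1/n₂) = 9.4855×√(1/28 + 1/15) = 3.0351
t = (x̄₁ - x̄₂)/SE = (75 - 81)/3.0351 = -1.9769
df = 41, t-critical = ±2.020
Decision: fail to reject H₀

Answer: t = -1.9769, fail to reject H₀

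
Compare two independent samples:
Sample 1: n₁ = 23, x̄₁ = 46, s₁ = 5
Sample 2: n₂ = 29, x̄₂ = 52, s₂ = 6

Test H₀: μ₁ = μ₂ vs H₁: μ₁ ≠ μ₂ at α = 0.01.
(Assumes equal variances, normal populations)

Pooled variance: s²_p = [22×5² + 28×6²]/(50) = 31.1600
s_p = 5.5821
SE = s_p×√(1/n₁ + 1/n₂) = 5.5821×√(1/23 + 1/29) = 1.5586
t = (x̄₁ - x̄₂)/SE = (46 - 52)/1.5586 = -3.8496
df = 50, t-critical = ±2.678
Decision: reject H₀

Answer: t = -3.8496, reject H₀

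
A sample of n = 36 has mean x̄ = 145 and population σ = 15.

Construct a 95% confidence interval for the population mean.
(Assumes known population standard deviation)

Confidence level: 95%, α = 0.05
z_0.025 = 1.960
SE = σ/√n = 15/√36 = 2.5000
Margin of error = 1.960 × 2.5000 = 4.9000
CI: x̄ ± margin = 145 ± 4.9000
CI: (140.1000, 149.9000)

Answer: (140.1000, 149.9000)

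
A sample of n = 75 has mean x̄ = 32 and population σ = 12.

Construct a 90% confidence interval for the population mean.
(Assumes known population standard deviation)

Confidence level: 90%, α = 0.1
z_0.05 = 1.645
SE = σ/√n = 12/√75 = 1.3856
Margin of error = 1.645 × 1.3856 = 2.2793
CI: x̄ ± margin = 32 ± 2.2793
CI: (29.7207, 34.2793)

Answer: (29.7207, 34.2793)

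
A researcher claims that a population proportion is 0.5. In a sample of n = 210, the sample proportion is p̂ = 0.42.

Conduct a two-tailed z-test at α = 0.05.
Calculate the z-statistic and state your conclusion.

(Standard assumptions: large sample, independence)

H₀: p = 0.5, H₁: p ≠ 0.5
Standard error: SE = √(p₀(1-p₀)/n) = √(0.5×0.5/210) = 0.034503
z-statistic: z = (p̂ - p₀)/SE = (0.42 - 0.5)/0.034503 = -2.3186
Critical value: z_0.025 = ±1.960
p-value = 0.0204
Decision: reject H₀ at α = 0.05

Answer: z = -2.3186, reject H₀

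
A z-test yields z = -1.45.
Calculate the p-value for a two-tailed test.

For z = -1.45:
p = 2×P(Z > |-1.45|) = 2×(1 - Φ(1.45)) = 0.1471

Answer: p-value ≈ 0.1471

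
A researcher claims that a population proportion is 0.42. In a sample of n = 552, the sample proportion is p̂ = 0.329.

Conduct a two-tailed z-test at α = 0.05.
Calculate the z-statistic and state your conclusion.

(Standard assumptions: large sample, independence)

Answer: z = -4.3319, reject H₀

Derivation:
H₀: p = 0.42, H₁: p ≠ 0.42
Standard error: SE = √(p₀(1-p₀)/n) = √(0.42×0.58/552) = 0.021007
z-statistic: z = (p̂ - p₀)/SE = (0.329 - 0.42)/0.021007 = -4.3319
Critical value: z_0.025 = ±1.960
p-value < 0.0001
Decision: reject H₀ at α = 0.05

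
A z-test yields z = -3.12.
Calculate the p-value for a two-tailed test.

Answer: p-value ≈ 0.0018

Derivation:
For z = -3.12:
p = 2×P(Z > |-3.12|) = 2×(1 - Φ(3.12)) = 0.0018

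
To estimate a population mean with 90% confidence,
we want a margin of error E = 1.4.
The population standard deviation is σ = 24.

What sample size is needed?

z_0.05 = 1.645
n = (z×σ/E)² = (1.645×24/1.4)²
n = 795.2400
Round up: n = 796

Answer: n = 796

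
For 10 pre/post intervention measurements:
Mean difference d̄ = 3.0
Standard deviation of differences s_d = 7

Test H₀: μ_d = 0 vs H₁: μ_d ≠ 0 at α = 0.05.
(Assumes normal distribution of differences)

df = n - 1 = 9
SE = s_d/√n = 7/√10 = 2.2136
t = d̄/SE = 3.0/2.2136 = 1.3553
Critical value: t_{0.025,9} = ±2.262
p-value ≈ 0.2084
Decision: fail to reject H₀

Answer: t = 1.3553, fail to reject H₀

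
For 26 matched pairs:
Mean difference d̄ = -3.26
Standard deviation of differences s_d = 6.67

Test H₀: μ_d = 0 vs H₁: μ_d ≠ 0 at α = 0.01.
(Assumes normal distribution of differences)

Answer: t = -2.4922, fail to reject H₀

Derivation:
df = n - 1 = 25
SE = s_d/√n = 6.67/√26 = 1.3081
t = d̄/SE = -3.26/1.3081 = -2.4922
Critical value: t_{0.005,25} = ±2.787
p-value ≈ 0.0197
Decision: fail to reject H₀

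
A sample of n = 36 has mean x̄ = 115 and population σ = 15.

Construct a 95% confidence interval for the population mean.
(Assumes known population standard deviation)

Confidence level: 95%, α = 0.05
z_0.025 = 1.960
SE = σ/√n = 15/√36 = 2.5000
Margin of error = 1.960 × 2.5000 = 4.9000
CI: x̄ ± margin = 115 ± 4.9000
CI: (110.1000, 119.9000)

Answer: (110.1000, 119.9000)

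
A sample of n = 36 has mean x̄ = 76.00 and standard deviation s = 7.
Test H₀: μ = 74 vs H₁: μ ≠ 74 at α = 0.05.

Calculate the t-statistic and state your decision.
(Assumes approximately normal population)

Answer: t = 1.7142, fail to reject H₀

Derivation:
df = n - 1 = 35
SE = s/√n = 7/√36 = 1.1667
t = (x̄ - μ₀)/SE = (76.00 - 74)/1.1667 = 1.7142
Critical value: t_{0.025,35} = ±2.030
p-value ≈ 0.0953
Decision: fail to reject H₀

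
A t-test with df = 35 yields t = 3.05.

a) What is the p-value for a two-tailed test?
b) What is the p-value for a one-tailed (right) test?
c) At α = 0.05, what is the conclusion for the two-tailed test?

Answer: a) 0.0043, b) 0.0022, c) reject H₀

Derivation:
Using t-distribution with df = 35:
a) Two-tailed: p = 2×P(T > 3.05) = 0.0043
b) One-tailed: p = P(T > 3.05) = 0.0022
c) 0.0043 < 0.05, reject H₀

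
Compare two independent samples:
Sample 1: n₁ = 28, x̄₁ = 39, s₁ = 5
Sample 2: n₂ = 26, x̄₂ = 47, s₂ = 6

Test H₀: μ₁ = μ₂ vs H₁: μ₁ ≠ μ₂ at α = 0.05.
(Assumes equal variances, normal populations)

Answer: t = -5.3372, reject H₀

Derivation:
Pooled variance: s²_p = [27×5² + 25×6²]/(52) = 30.2885
s_p = 5.5035
SE = s_p×√(1/n₁ + 1/n₂) = 5.5035×√(1/28 + 1/26) = 1.4989
t = (x̄₁ - x̄₂)/SE = (39 - 47)/1.4989 = -5.3372
df = 52, t-critical = ±2.007
Decision: reject H₀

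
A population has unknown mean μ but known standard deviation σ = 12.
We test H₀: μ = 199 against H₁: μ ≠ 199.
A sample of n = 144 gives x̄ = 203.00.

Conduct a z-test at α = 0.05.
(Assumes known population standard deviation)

Answer: z = 4.0000, reject H₀

Derivation:
Standard error: SE = σ/√n = 12/√144 = 1.0000
z-statistic: z = (x̄ - μ₀)/SE = (203.00 - 199)/1.0000 = 4.0000
Critical value: ±1.960
p-value = 0.0001
Decision: reject H₀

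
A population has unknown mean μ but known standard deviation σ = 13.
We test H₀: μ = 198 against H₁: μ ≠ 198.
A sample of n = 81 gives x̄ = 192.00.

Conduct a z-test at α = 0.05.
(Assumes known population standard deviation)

Answer: z = -4.1540, reject H₀

Derivation:
Standard error: SE = σ/√n = 13/√81 = 1.4444
z-statistic: z = (x̄ - μ₀)/SE = (192.00 - 198)/1.4444 = -4.1540
Critical value: ±1.960
p-value < 0.0001
Decision: reject H₀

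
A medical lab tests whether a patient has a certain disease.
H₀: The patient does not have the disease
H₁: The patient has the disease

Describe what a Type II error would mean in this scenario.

Answer: Failing to diagnose a patient who actually has the disease (false negative)

Derivation:
Type I error (α): Rejecting H₀ when H₀ is true
Type II error (β): Failing to reject H₀ when H₁ is true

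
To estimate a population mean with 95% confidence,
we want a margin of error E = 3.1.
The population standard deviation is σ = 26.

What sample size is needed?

Answer: n = 271

Derivation:
z_0.025 = 1.960
n = (z×σ/E)² = (1.960×26/3.1)²
n = 270.2312
Round up: n = 271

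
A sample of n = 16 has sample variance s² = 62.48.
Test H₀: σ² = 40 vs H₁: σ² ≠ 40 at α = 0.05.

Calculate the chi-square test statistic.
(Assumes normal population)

df = n - 1 = 15
χ² = (n-1)s²/σ₀² = 15×62.48/40 = 23.4300
Critical values: χ²_{0.975,15} = 6.262, χ²_{0.025,15} = 27.488
Rejection region: χ² < 6.262 or χ² > 27.488
Decision: fail to reject H₀

Answer: χ² = 23.4300, fail to reject H₀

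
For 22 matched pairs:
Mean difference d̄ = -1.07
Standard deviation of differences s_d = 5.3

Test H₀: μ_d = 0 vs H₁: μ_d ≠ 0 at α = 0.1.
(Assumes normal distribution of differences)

Answer: t = -0.9469, fail to reject H₀

Derivation:
df = n - 1 = 21
SE = s_d/√n = 5.3/√22 = 1.1300
t = d̄/SE = -1.07/1.1300 = -0.9469
Critical value: t_{0.05,21} = ±1.721
p-value ≈ 0.3545
Decision: fail to reject H₀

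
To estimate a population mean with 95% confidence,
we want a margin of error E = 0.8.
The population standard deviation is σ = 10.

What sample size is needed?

z_0.025 = 1.960
n = (z×σ/E)² = (1.960×10/0.8)²
n = 600.2500
Round up: n = 601

Answer: n = 601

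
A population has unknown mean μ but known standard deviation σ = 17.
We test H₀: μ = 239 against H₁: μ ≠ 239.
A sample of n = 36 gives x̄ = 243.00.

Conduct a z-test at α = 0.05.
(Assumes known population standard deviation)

Answer: z = 1.4118, fail to reject H₀

Derivation:
Standard error: SE = σ/√n = 17/√36 = 2.8333
z-statistic: z = (x̄ - μ₀)/SE = (243.00 - 239)/2.8333 = 1.4118
Critical value: ±1.960
p-value = 0.1580
Decision: fail to reject H₀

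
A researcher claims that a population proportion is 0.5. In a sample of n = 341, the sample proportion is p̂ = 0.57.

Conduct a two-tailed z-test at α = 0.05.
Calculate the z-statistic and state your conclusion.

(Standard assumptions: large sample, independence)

H₀: p = 0.5, H₁: p ≠ 0.5
Standard error: SE = √(p₀(1-p₀)/n) = √(0.5×0.5/341) = 0.027077
z-statistic: z = (p̂ - p₀)/SE = (0.57 - 0.5)/0.027077 = 2.5852
Critical value: z_0.025 = ±1.960
p-value = 0.0097
Decision: reject H₀ at α = 0.05

Answer: z = 2.5852, reject H₀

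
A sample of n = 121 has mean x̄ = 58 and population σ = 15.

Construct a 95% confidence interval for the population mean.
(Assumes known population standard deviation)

Confidence level: 95%, α = 0.05
z_0.025 = 1.960
SE = σ/√n = 15/√121 = 1.3636
Margin of error = 1.960 × 1.3636 = 2.6727
CI: x̄ ± margin = 58 ± 2.6727
CI: (55.3273, 60.6727)

Answer: (55.3273, 60.6727)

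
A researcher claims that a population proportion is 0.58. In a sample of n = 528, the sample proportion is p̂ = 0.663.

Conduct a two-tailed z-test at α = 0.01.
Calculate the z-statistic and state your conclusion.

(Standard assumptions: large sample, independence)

Answer: z = 3.8642, reject H₀

Derivation:
H₀: p = 0.58, H₁: p ≠ 0.58
Standard error: SE = √(p₀(1-p₀)/n) = √(0.58×0.42/528) = 0.021479
z-statistic: z = (p̂ - p₀)/SE = (0.663 - 0.58)/0.021479 = 3.8642
Critical value: z_0.005 = ±2.576
p-value = 0.0001
Decision: reject H₀ at α = 0.01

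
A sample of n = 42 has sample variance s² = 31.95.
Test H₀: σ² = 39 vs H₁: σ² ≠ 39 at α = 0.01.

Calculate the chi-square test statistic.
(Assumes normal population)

df = n - 1 = 41
χ² = (n-1)s²/σ₀² = 41×31.95/39 = 33.5885
Critical values: χ²_{0.995,41} = 21.421, χ²_{0.005,41} = 68.053
Rejection region: χ² < 21.421 or χ² > 68.053
Decision: fail to reject H₀

Answer: χ² = 33.5885, fail to reject H₀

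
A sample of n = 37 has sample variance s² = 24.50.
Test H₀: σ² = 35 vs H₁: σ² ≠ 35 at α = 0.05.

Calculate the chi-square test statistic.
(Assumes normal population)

Answer: χ² = 25.2000, fail to reject H₀

Derivation:
df = n - 1 = 36
χ² = (n-1)s²/σ₀² = 36×24.50/35 = 25.2000
Critical values: χ²_{0.975,36} = 21.336, χ²_{0.025,36} = 54.437
Rejection region: χ² < 21.336 or χ² > 54.437
Decision: fail to reject H₀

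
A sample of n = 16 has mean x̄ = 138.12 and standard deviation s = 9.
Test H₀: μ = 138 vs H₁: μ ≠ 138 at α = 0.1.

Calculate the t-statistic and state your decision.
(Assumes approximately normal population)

df = n - 1 = 15
SE = s/√n = 9/√16 = 2.2500
t = (x̄ - μ₀)/SE = (138.12 - 138)/2.2500 = 0.0533
Critical value: t_{0.05,15} = ±1.753
p-value ≈ 0.9582
Decision: fail to reject H₀

Answer: t = 0.0533, fail to reject H₀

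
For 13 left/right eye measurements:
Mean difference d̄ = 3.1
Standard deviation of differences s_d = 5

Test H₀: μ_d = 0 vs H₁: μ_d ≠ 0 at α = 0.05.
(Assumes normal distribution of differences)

Answer: t = 2.2354, reject H₀

Derivation:
df = n - 1 = 12
SE = s_d/√n = 5/√13 = 1.3868
t = d̄/SE = 3.1/1.3868 = 2.2354
Critical value: t_{0.025,12} = ±2.179
p-value ≈ 0.0452
Decision: reject H₀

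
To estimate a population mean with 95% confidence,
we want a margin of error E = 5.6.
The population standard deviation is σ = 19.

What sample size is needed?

Answer: n = 45

Derivation:
z_0.025 = 1.960
n = (z×σ/E)² = (1.960×19/5.6)²
n = 44.2225
Round up: n = 45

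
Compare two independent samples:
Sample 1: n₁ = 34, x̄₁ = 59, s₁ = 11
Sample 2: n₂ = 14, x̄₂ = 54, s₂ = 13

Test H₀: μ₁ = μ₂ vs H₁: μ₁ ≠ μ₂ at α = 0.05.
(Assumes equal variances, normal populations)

Answer: t = 1.3573, fail to reject H₀

Derivation:
Pooled variance: s²_p = [33×11² + 13×13²]/(46) = 134.5652
s_p = 11.6002
SE = s_p×√(1/n₁ + 1/n₂) = 11.6002×√(1/34 + 1/14) = 3.6837
t = (x̄₁ - x̄₂)/SE = (59 - 54)/3.6837 = 1.3573
df = 46, t-critical = ±2.013
Decision: fail to reject H₀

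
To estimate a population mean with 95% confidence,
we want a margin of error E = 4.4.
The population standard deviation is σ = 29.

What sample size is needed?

z_0.025 = 1.960
n = (z×σ/E)² = (1.960×29/4.4)²
n = 166.8794
Round up: n = 167

Answer: n = 167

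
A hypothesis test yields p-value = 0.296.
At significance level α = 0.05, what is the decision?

Answer: fail to reject H₀

Derivation:
Compare p-value to α:
0.296 ≥ 0.05
Decision: fail to reject H₀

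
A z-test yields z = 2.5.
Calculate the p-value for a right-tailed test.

Answer: p-value ≈ 0.0062

Derivation:
For z = 2.5:
p = P(Z > 2.5) = 1 - Φ(2.5) = 0.0062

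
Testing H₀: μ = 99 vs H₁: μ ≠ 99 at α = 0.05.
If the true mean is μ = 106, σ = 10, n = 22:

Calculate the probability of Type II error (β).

Answer: β ≈ 0.0929

Derivation:
SE = σ/√n = 10/√22 = 2.1320
Critical values: μ₀ ± z_0.025×SE = 99 ± 1.960×2.1320
Acceptance region: (94.8213, 103.1787)
Under H₁ (μ = 106): z_high = (103.1787 - 106)/2.1320 = -1.3233, z_low = (94.8213 - 106)/2.1320 = -5.2433
β = P(not reject | H₁) = Φ(-1.3233) - Φ(-5.2433) ≈ 0.0929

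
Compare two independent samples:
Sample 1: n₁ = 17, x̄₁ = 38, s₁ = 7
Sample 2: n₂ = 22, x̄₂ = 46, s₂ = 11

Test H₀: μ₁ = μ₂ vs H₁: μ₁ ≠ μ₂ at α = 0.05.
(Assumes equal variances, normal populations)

Answer: t = -2.6134, reject H₀

Derivation:
Pooled variance: s²_p = [16×7² + 21×11²]/(37) = 89.8649
s_p = 9.4797
SE = s_p×√(1/n₁ + 1/n₂) = 9.4797×√(1/17 + 1/22) = 3.0612
t = (x̄₁ - x̄₂)/SE = (38 - 46)/3.0612 = -2.6134
df = 37, t-critical = ±2.026
Decision: reject H₀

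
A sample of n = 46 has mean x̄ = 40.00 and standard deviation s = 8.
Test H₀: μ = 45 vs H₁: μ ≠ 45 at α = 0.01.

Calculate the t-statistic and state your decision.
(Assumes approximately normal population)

df = n - 1 = 45
SE = s/√n = 8/√46 = 1.1795
t = (x̄ - μ₀)/SE = (40.00 - 45)/1.1795 = -4.2391
Critical value: t_{0.005,45} = ±2.690
p-value ≈ 0.0001
Decision: reject H₀

Answer: t = -4.2391, reject H₀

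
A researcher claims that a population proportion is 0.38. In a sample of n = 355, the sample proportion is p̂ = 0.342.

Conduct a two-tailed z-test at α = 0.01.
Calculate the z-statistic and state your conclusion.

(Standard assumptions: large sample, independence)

Answer: z = -1.4750, fail to reject H₀

Derivation:
H₀: p = 0.38, H₁: p ≠ 0.38
Standard error: SE = √(p₀(1-p₀)/n) = √(0.38×0.62/355) = 0.025762
z-statistic: z = (p̂ - p₀)/SE = (0.342 - 0.38)/0.025762 = -1.4750
Critical value: z_0.005 = ±2.576
p-value = 0.1402
Decision: fail to reject H₀ at α = 0.01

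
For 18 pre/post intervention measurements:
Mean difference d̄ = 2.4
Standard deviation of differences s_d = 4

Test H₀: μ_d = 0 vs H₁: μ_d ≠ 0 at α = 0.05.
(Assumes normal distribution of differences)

df = n - 1 = 17
SE = s_d/√n = 4/√18 = 0.9428
t = d̄/SE = 2.4/0.9428 = 2.5456
Critical value: t_{0.025,17} = ±2.110
p-value ≈ 0.0209
Decision: reject H₀

Answer: t = 2.5456, reject H₀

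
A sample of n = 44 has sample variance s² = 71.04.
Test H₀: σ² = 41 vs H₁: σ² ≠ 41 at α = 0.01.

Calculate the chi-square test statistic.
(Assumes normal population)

df = n - 1 = 43
χ² = (n-1)s²/σ₀² = 43×71.04/41 = 74.5054
Critical values: χ²_{0.995,43} = 22.859, χ²_{0.005,43} = 70.616
Rejection region: χ² < 22.859 or χ² > 70.616
Decision: reject H₀

Answer: χ² = 74.5054, reject H₀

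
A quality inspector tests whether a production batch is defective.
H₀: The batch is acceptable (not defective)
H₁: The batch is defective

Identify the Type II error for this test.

Answer: Shipping a defective batch to customers

Derivation:
Type I error: rejecting H₀ when it is actually true (false positive).
Type II error: failing to reject H₀ when H₁ is actually true (false negative).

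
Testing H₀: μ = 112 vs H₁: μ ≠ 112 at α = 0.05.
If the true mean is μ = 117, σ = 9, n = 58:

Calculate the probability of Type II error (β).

SE = σ/√n = 9/√58 = 1.1818
Critical values: μ₀ ± z_0.025×SE = 112 ± 1.960×1.1818
Acceptance region: (109.6837, 114.3163)
Under H₁ (μ = 117): z_high = (114.3163 - 117)/1.1818 = -2.2709, z_low = (109.6837 - 117)/1.1818 = -6.1908
β = P(not reject | H₁) = Φ(-2.2709) - Φ(-6.1908) ≈ 0.0116

Answer: β ≈ 0.0116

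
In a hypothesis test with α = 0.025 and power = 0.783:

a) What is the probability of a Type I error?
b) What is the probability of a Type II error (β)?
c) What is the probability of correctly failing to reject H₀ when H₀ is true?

Answer: a) 0.025, b) 0.217, c) 0.975

Derivation:
a) Type I error probability = α = 0.025
b) Power = P(reject H₀ | H₁ true) = 1 - β = 0.783, so Type II error probability = β = 1 - Power = 0.217
c) P(fail to reject H₀ | H₀ true) = 1 - α = 0.975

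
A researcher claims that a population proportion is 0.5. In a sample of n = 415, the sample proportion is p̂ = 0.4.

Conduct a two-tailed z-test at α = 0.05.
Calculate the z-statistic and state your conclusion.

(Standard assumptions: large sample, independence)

H₀: p = 0.5, H₁: p ≠ 0.5
Standard error: SE = √(p₀(1-p₀)/n) = √(0.5×0.5/415) = 0.024544
z-statistic: z = (p̂ - p₀)/SE = (0.4 - 0.5)/0.024544 = -4.0743
Critical value: z_0.025 = ±1.960
p-value < 0.0001
Decision: reject H₀ at α = 0.05

Answer: z = -4.0743, reject H₀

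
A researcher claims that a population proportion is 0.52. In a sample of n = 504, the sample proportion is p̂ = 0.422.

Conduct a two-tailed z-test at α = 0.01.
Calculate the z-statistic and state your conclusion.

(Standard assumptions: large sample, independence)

H₀: p = 0.52, H₁: p ≠ 0.52
Standard error: SE = √(p₀(1-p₀)/n) = √(0.52×0.48/504) = 0.022254
z-statistic: z = (p̂ - p₀)/SE = (0.422 - 0.52)/0.022254 = -4.4037
Critical value: z_0.005 = ±2.576
p-value < 0.0001
Decision: reject H₀ at α = 0.01

Answer: z = -4.4037, reject H₀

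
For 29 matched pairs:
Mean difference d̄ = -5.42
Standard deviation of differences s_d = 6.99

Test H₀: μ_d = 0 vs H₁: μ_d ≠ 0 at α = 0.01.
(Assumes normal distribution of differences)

Answer: t = -4.1757, reject H₀

Derivation:
df = n - 1 = 28
SE = s_d/√n = 6.99/√29 = 1.2980
t = d̄/SE = -5.42/1.2980 = -4.1757
Critical value: t_{0.005,28} = ±2.763
p-value ≈ 0.0003
Decision: reject H₀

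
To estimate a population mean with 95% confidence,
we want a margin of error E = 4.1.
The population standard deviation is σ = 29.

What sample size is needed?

Answer: n = 193

Derivation:
z_0.025 = 1.960
n = (z×σ/E)² = (1.960×29/4.1)²
n = 192.1943
Round up: n = 193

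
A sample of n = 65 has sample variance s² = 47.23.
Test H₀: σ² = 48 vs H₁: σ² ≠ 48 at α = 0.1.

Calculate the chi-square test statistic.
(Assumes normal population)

df = n - 1 = 64
χ² = (n-1)s²/σ₀² = 64×47.23/48 = 62.9733
Critical values: χ²_{0.95,64} = 46.595, χ²_{0.05,64} = 83.675
Rejection region: χ² < 46.595 or χ² > 83.675
Decision: fail to reject H₀

Answer: χ² = 62.9733, fail to reject H₀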